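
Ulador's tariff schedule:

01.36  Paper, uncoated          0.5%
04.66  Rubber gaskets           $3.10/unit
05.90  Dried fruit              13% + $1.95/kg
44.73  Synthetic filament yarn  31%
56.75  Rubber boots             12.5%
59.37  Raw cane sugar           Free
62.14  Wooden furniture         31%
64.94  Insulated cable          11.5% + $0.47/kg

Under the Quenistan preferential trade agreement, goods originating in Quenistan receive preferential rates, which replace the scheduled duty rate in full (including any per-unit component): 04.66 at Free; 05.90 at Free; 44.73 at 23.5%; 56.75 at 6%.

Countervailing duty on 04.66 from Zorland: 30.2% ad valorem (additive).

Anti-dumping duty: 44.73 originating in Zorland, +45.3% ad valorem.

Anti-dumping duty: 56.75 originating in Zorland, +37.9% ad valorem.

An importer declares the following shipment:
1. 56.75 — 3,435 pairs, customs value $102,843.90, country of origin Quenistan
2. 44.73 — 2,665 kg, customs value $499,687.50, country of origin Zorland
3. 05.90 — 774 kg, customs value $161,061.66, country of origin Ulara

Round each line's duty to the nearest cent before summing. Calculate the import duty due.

$409,879.51

Line 1 (56.75, Quenistan, 3,435 pairs, $102,843.90):
Base rate for 56.75 is 12.5%.
Origin Quenistan qualifies under the Ulador–Quenistan agreement and 56.75 is covered: preferential rate 6% applies instead.
The additional-duty order on 56.75 targets Zorland, not Quenistan; it does not apply.
Duty = $102,843.90 × 6% = $6,170.63.
Line 2 (44.73, Zorland, 2,665 kg, $499,687.50):
Base rate for 44.73 is 31%.
44.73 has an FTA preferential rate, but origin Zorland is not Quenistan; base rate stands.
Additional duty on 44.73 from Zorland: +45.3%. Applied ad valorem rate: 31% + 45.3% = 76.3%.
Duty = $499,687.50 × 76.3% = $381,261.56.
Line 3 (05.90, Ulara, 774 kg, $161,061.66):
Base rate for 05.90 is 13% + $1.95/kg.
05.90 has an FTA preferential rate, but origin Ulara is not Quenistan; base rate stands.
Duty = $161,061.66 × 13% + 774 × $1.95 = $22,447.32.
Total = $6,170.63 + $381,261.56 + $22,447.32 = $409,879.51.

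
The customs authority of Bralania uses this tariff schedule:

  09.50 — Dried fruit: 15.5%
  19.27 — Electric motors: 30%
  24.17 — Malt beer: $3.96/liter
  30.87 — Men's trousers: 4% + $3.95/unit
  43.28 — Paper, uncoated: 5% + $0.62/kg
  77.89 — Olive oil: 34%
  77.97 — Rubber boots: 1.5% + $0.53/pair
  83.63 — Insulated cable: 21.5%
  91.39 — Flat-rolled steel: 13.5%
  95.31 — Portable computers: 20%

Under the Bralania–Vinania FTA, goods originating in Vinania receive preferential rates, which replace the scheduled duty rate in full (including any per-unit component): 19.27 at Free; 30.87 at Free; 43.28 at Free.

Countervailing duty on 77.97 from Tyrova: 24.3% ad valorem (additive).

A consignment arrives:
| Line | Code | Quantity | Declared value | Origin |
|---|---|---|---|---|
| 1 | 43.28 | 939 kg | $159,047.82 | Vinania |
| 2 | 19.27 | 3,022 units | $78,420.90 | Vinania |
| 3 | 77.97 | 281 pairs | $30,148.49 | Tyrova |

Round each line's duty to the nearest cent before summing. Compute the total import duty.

Line 1 (43.28, Vinania, 939 kg, $159,047.82):
Base rate for 43.28 is 5% + $0.62/kg.
Origin Vinania qualifies under the Bralania–Vinania agreement and 43.28 is covered: preferential rate Free applies instead.
Duty = $159,047.82 × 0% = $0.00.
Line 2 (19.27, Vinania, 3,022 units, $78,420.90):
Base rate for 19.27 is 30%.
Origin Vinania qualifies under the Bralania–Vinania agreement and 19.27 is covered: preferential rate Free applies instead.
Duty = $78,420.90 × 0% = $0.00.
Line 3 (77.97, Tyrova, 281 pairs, $30,148.49):
Base rate for 77.97 is 1.5% + $0.53/pair.
Additional duty on 77.97 from Tyrova: +24.3%. Applied ad valorem rate: 1.5% + 24.3% = 25.8%.
Duty = $30,148.49 × 25.8% + 281 × $0.53 = $7,927.24.
Total = $0.00 + $0.00 + $7,927.24 = $7,927.24.

$7,927.24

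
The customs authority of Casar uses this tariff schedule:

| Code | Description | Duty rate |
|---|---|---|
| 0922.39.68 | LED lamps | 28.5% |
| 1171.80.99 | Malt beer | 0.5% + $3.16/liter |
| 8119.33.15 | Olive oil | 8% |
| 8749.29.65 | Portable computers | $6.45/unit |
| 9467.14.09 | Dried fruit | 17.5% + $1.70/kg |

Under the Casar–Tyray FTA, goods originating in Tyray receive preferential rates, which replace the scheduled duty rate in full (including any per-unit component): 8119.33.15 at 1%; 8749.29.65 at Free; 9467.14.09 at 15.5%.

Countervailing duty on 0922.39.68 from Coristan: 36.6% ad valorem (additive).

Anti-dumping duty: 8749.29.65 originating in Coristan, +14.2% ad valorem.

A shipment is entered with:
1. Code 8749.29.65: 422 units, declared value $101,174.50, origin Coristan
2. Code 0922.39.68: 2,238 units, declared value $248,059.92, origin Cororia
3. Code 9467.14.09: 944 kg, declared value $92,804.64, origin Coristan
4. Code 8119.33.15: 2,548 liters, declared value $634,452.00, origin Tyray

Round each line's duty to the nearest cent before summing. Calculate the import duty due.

$111,975.89

Line 1 (8749.29.65, Coristan, 422 units, $101,174.50):
Base rate for 8749.29.65 is $6.45/unit.
8749.29.65 has an FTA preferential rate, but origin Coristan is not Tyray; base rate stands.
Additional duty on 8749.29.65 from Coristan: +14.2% ad valorem. Applied ad valorem rate = 14.2%.
Duty = $101,174.50 × 14.2% + 422 × $6.45 = $17,088.68.
Line 2 (0922.39.68, Cororia, 2,238 units, $248,059.92):
Base rate for 0922.39.68 is 28.5%.
The additional-duty order on 0922.39.68 targets Coristan, not Cororia; it does not apply.
Duty = $248,059.92 × 28.5% = $70,697.08.
Line 3 (9467.14.09, Coristan, 944 kg, $92,804.64):
Base rate for 9467.14.09 is 17.5% + $1.70/kg.
9467.14.09 has an FTA preferential rate, but origin Coristan is not Tyray; base rate stands.
Duty = $92,804.64 × 17.5% + 944 × $1.70 = $17,845.61.
Line 4 (8119.33.15, Tyray, 2,548 liters, $634,452.00):
Base rate for 8119.33.15 is 8%.
Origin Tyray qualifies under the Casar–Tyray agreement and 8119.33.15 is covered: preferential rate 1% applies instead.
Duty = $634,452.00 × 1% = $6,344.52.
Total = $17,088.68 + $70,697.08 + $17,845.61 + $6,344.52 = $111,975.89.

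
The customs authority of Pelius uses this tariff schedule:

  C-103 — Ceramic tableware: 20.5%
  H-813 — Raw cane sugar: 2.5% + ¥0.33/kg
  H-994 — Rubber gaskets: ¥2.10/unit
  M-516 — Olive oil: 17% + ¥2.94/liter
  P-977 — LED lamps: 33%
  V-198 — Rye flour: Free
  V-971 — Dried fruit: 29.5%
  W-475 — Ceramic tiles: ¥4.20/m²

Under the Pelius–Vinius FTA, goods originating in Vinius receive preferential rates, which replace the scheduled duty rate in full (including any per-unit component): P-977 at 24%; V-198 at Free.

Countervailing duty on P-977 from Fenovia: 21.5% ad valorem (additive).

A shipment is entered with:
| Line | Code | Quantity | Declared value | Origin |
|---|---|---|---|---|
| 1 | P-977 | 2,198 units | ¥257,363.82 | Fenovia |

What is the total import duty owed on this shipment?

Line 1 (P-977, Fenovia, 2,198 units, ¥257,363.82):
Base rate for P-977 is 33%.
P-977 has an FTA preferential rate, but origin Fenovia is not Vinius; base rate stands.
Additional duty on P-977 from Fenovia: +21.5%. Applied ad valorem rate: 33% + 21.5% = 54.5%.
Duty = ¥257,363.82 × 54.5% = ¥140,263.28.

¥140,263.28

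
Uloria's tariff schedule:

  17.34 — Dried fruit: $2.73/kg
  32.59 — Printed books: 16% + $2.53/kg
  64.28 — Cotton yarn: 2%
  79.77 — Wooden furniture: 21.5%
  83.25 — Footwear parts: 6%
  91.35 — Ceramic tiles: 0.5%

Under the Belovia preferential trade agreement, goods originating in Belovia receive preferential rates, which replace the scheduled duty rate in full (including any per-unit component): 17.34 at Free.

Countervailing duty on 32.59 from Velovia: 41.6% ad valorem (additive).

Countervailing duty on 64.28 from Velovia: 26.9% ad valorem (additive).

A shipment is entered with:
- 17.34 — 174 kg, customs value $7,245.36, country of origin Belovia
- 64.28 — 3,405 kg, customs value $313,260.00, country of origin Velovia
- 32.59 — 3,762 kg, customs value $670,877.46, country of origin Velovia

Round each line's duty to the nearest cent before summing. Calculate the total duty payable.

$486,475.42

Line 1 (17.34, Belovia, 174 kg, $7,245.36):
Base rate for 17.34 is $2.73/kg.
Origin Belovia qualifies under the Uloria–Belovia agreement and 17.34 is covered: preferential rate Free applies instead.
Duty = $7,245.36 × 0% = $0.00.
Line 2 (64.28, Velovia, 3,405 kg, $313,260.00):
Base rate for 64.28 is 2%.
Additional duty on 64.28 from Velovia: +26.9%. Applied ad valorem rate: 2% + 26.9% = 28.9%.
Duty = $313,260.00 × 28.9% = $90,532.14.
Line 3 (32.59, Velovia, 3,762 kg, $670,877.46):
Base rate for 32.59 is 16% + $2.53/kg.
Additional duty on 32.59 from Velovia: +41.6%. Applied ad valorem rate: 16% + 41.6% = 57.6%.
Duty = $670,877.46 × 57.6% + 3,762 × $2.53 = $395,943.28.
Total = $0.00 + $90,532.14 + $395,943.28 = $486,475.42.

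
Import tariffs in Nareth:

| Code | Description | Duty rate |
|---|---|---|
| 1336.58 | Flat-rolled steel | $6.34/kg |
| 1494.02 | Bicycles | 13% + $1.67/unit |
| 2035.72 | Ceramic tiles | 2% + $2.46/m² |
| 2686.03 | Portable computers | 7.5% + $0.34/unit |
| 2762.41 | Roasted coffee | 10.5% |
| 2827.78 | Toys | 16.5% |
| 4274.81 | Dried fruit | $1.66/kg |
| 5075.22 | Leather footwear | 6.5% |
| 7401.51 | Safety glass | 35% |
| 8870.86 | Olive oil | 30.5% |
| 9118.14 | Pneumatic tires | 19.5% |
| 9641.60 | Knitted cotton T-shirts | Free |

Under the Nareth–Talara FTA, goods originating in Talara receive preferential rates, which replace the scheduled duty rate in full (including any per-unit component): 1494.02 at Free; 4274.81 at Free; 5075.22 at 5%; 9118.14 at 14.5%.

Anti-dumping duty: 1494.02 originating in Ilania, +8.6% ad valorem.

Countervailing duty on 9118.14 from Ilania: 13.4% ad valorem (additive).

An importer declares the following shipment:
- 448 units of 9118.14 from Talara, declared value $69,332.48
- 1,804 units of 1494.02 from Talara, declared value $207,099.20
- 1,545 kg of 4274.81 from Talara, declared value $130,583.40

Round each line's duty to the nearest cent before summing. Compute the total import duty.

Line 1 (9118.14, Talara, 448 units, $69,332.48):
Base rate for 9118.14 is 19.5%.
Origin Talara qualifies under the Nareth–Talara agreement and 9118.14 is covered: preferential rate 14.5% applies instead.
The additional-duty order on 9118.14 targets Ilania, not Talara; it does not apply.
Duty = $69,332.48 × 14.5% = $10,053.21.
Line 2 (1494.02, Talara, 1,804 units, $207,099.20):
Base rate for 1494.02 is 13% + $1.67/unit.
Origin Talara qualifies under the Nareth–Talara agreement and 1494.02 is covered: preferential rate Free applies instead.
The additional-duty order on 1494.02 targets Ilania, not Talara; it does not apply.
Duty = $207,099.20 × 0% = $0.00.
Line 3 (4274.81, Talara, 1,545 kg, $130,583.40):
Base rate for 4274.81 is $1.66/kg.
Origin Talara qualifies under the Nareth–Talara agreement and 4274.81 is covered: preferential rate Free applies instead.
Duty = $130,583.40 × 0% = $0.00.
Total = $10,053.21 + $0.00 + $0.00 = $10,053.21.

$10,053.21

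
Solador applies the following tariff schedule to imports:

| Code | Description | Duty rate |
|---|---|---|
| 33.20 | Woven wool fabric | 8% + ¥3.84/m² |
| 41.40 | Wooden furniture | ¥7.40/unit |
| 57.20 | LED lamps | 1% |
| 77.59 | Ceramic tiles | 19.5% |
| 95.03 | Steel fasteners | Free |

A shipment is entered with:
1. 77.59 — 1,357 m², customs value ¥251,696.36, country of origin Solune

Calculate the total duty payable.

¥49,080.79

Line 1 (77.59, Solune, 1,357 m², ¥251,696.36):
Base rate for 77.59 is 19.5%.
Duty = ¥251,696.36 × 19.5% = ¥49,080.79.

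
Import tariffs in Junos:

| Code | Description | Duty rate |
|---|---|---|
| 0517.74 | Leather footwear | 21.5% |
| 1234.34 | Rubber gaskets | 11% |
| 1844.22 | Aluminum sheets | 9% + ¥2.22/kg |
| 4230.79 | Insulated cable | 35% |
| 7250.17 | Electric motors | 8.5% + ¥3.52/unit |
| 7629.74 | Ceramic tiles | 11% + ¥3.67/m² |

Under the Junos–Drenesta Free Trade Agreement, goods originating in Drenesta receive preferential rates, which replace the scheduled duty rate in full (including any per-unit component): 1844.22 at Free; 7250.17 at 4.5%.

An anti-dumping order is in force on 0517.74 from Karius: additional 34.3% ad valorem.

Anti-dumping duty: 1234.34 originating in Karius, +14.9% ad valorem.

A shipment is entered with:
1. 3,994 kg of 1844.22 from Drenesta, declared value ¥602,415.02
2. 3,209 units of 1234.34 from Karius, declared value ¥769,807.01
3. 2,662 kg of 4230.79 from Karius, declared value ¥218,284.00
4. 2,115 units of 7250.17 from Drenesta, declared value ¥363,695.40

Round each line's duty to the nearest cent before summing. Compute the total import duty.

Line 1 (1844.22, Drenesta, 3,994 kg, ¥602,415.02):
Base rate for 1844.22 is 9% + ¥2.22/kg.
Origin Drenesta qualifies under the Junos–Drenesta agreement and 1844.22 is covered: preferential rate Free applies instead.
Duty = ¥602,415.02 × 0% = ¥0.00.
Line 2 (1234.34, Karius, 3,209 units, ¥769,807.01):
Base rate for 1234.34 is 11%.
Additional duty on 1234.34 from Karius: +14.9%. Applied ad valorem rate: 11% + 14.9% = 25.9%.
Duty = ¥769,807.01 × 25.9% = ¥199,380.02.
Line 3 (4230.79, Karius, 2,662 kg, ¥218,284.00):
Base rate for 4230.79 is 35%.
Duty = ¥218,284.00 × 35% = ¥76,399.40.
Line 4 (7250.17, Drenesta, 2,115 units, ¥363,695.40):
Base rate for 7250.17 is 8.5% + ¥3.52/unit.
Origin Drenesta qualifies under the Junos–Drenesta agreement and 7250.17 is covered: preferential rate 4.5% applies instead.
Duty = ¥363,695.40 × 4.5% = ¥16,366.29.
Total = ¥0.00 + ¥199,380.02 + ¥76,399.40 + ¥16,366.29 = ¥292,145.71.

¥292,145.71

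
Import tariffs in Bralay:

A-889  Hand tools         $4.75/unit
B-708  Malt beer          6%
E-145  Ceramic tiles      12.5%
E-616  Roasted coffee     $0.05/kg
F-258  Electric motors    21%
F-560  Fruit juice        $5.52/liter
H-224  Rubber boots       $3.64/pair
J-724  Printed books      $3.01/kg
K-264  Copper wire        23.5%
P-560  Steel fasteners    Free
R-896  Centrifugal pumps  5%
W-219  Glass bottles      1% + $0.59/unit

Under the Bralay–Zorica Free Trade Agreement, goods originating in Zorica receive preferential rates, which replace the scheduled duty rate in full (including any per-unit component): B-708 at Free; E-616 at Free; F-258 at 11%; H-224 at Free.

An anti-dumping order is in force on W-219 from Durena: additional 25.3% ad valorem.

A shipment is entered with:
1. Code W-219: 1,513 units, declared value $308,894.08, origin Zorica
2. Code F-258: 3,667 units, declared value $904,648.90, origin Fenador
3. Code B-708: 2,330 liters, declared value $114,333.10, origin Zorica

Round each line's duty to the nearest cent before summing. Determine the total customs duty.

$193,957.88

Line 1 (W-219, Zorica, 1,513 units, $308,894.08):
Base rate for W-219 is 1% + $0.59/unit.
Origin Zorica is the FTA partner but W-219 is not on the preference list; base rate stands.
The additional-duty order on W-219 targets Durena, not Zorica; it does not apply.
Duty = $308,894.08 × 1% + 1,513 × $0.59 = $3,981.61.
Line 2 (F-258, Fenador, 3,667 units, $904,648.90):
Base rate for F-258 is 21%.
F-258 has an FTA preferential rate, but origin Fenador is not Zorica; base rate stands.
Duty = $904,648.90 × 21% = $189,976.27.
Line 3 (B-708, Zorica, 2,330 liters, $114,333.10):
Base rate for B-708 is 6%.
Origin Zorica qualifies under the Bralay–Zorica agreement and B-708 is covered: preferential rate Free applies instead.
Duty = $114,333.10 × 0% = $0.00.
Total = $3,981.61 + $189,976.27 + $0.00 = $193,957.88.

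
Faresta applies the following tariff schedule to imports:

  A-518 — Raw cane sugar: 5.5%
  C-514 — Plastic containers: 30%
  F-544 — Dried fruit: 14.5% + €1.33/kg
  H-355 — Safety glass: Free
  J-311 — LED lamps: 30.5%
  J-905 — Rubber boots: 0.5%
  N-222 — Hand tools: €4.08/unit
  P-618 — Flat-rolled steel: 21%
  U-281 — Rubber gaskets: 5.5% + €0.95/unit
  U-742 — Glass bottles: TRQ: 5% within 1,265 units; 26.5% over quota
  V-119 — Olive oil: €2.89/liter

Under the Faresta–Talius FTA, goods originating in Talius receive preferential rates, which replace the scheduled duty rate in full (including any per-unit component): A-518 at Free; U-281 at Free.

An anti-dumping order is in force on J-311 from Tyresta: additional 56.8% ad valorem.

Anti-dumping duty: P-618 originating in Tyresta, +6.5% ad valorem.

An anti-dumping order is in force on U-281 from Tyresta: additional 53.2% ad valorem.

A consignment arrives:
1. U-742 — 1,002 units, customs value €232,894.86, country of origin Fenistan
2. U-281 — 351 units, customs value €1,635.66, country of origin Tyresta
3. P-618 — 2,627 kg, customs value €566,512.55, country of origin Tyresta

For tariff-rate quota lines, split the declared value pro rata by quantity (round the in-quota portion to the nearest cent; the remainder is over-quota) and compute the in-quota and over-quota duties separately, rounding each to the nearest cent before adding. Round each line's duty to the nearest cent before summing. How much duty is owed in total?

Line 1 (U-742, Fenistan, 1,002 units, €232,894.86):
Code U-742 is under a tariff-rate quota (threshold 1,265 units). Quantity 1,002 units is within the quota, so the in-quota rate 5% applies to the full value.
Duty = €232,894.86 × 5% = €11,644.74.
Line 2 (U-281, Tyresta, 351 units, €1,635.66):
Base rate for U-281 is 5.5% + €0.95/unit.
U-281 has an FTA preferential rate, but origin Tyresta is not Talius; base rate stands.
Additional duty on U-281 from Tyresta: +53.2%. Applied ad valorem rate: 5.5% + 53.2% = 58.7%.
Duty = €1,635.66 × 58.7% + 351 × €0.95 = €1,293.58.
Line 3 (P-618, Tyresta, 2,627 kg, €566,512.55):
Base rate for P-618 is 21%.
Additional duty on P-618 from Tyresta: +6.5%. Applied ad valorem rate: 21% + 6.5% = 27.5%.
Duty = €566,512.55 × 27.5% = €155,790.95.
Total = €11,644.74 + €1,293.58 + €155,790.95 = €168,729.27.

€168,729.27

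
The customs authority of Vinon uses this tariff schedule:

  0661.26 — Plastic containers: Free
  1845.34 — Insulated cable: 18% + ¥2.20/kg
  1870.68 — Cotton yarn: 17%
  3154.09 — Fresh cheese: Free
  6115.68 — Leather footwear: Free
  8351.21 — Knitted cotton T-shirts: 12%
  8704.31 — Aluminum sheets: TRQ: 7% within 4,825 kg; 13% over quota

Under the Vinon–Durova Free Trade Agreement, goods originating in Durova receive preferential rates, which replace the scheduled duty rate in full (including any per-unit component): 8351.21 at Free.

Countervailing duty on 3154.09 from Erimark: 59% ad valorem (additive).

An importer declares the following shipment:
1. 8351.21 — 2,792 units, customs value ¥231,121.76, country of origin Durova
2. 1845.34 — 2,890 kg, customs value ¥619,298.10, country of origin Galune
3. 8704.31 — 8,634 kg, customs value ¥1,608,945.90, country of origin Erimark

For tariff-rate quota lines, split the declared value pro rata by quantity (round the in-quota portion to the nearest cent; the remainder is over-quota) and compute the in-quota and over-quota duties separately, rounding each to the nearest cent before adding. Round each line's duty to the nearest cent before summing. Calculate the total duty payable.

¥273,046.30

Line 1 (8351.21, Durova, 2,792 units, ¥231,121.76):
Base rate for 8351.21 is 12%.
Origin Durova qualifies under the Vinon–Durova agreement and 8351.21 is covered: preferential rate Free applies instead.
Duty = ¥231,121.76 × 0% = ¥0.00.
Line 2 (1845.34, Galune, 2,890 kg, ¥619,298.10):
Base rate for 1845.34 is 18% + ¥2.20/kg.
Duty = ¥619,298.10 × 18% + 2,890 × ¥2.20 = ¥117,831.66.
Line 3 (8704.31, Erimark, 8,634 kg, ¥1,608,945.90):
Code 8704.31 is under a tariff-rate quota (threshold 4,825 kg). In-quota: 4,825 kg at 7%; over-quota: 3,809 kg at 13%.
Pro-rata value split: in-quota = ¥1,608,945.90 × 4,825/8,634 = ¥899,138.75; over-quota = ¥1,608,945.90 − ¥899,138.75 = ¥709,807.15.
In-quota duty = ¥899,138.75 × 7% = ¥62,939.71. Over-quota duty = ¥709,807.15 × 13% = ¥92,274.93.
Line duty = ¥62,939.71 + ¥92,274.93 = ¥155,214.64.
Total = ¥0.00 + ¥117,831.66 + ¥155,214.64 = ¥273,046.30.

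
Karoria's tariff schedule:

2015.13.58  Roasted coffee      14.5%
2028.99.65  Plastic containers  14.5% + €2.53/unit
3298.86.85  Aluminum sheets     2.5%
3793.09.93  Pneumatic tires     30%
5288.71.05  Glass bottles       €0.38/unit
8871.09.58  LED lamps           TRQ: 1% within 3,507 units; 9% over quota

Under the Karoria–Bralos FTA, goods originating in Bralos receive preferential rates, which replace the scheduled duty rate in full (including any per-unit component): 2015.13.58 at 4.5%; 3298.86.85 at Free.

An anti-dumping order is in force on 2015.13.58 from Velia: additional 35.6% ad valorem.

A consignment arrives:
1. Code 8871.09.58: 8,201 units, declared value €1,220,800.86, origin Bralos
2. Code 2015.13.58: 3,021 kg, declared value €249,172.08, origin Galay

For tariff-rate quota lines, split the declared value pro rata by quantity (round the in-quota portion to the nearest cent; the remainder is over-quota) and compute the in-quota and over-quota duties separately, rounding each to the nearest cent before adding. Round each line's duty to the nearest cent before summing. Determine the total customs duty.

€104,237.87

Line 1 (8871.09.58, Bralos, 8,201 units, €1,220,800.86):
Code 8871.09.58 is under a tariff-rate quota (threshold 3,507 units). In-quota: 3,507 units at 1%; over-quota: 4,694 units at 9%.
Pro-rata value split: in-quota = €1,220,800.86 × 3,507/8,201 = €522,052.02; over-quota = €1,220,800.86 − €522,052.02 = €698,748.84.
In-quota duty = €522,052.02 × 1% = €5,220.52. Over-quota duty = €698,748.84 × 9% = €62,887.40.
Line duty = €5,220.52 + €62,887.40 = €68,107.92.
Line 2 (2015.13.58, Galay, 3,021 kg, €249,172.08):
Base rate for 2015.13.58 is 14.5%.
2015.13.58 has an FTA preferential rate, but origin Galay is not Bralos; base rate stands.
The additional-duty order on 2015.13.58 targets Velia, not Galay; it does not apply.
Duty = €249,172.08 × 14.5% = €36,129.95.
Total = €68,107.92 + €36,129.95 = €104,237.87.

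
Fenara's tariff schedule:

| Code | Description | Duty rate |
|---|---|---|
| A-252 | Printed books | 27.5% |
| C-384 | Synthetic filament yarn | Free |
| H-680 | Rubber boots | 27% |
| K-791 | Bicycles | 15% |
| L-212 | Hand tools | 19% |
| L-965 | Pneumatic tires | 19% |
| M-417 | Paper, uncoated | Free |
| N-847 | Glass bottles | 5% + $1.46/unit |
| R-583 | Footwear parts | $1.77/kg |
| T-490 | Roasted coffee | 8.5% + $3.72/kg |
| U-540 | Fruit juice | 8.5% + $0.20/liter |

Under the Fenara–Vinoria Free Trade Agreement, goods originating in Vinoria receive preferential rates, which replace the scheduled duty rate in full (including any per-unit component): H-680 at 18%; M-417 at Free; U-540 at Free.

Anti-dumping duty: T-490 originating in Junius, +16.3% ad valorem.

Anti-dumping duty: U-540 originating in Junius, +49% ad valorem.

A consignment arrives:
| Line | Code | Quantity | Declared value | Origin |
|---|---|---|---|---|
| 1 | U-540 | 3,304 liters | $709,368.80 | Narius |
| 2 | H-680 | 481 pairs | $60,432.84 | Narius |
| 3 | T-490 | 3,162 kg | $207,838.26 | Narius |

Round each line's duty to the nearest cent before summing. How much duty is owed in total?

Line 1 (U-540, Narius, 3,304 liters, $709,368.80):
Base rate for U-540 is 8.5% + $0.20/liter.
U-540 has an FTA preferential rate, but origin Narius is not Vinoria; base rate stands.
The additional-duty order on U-540 targets Junius, not Narius; it does not apply.
Duty = $709,368.80 × 8.5% + 3,304 × $0.20 = $60,957.15.
Line 2 (H-680, Narius, 481 pairs, $60,432.84):
Base rate for H-680 is 27%.
H-680 has an FTA preferential rate, but origin Narius is not Vinoria; base rate stands.
Duty = $60,432.84 × 27% = $16,316.87.
Line 3 (T-490, Narius, 3,162 kg, $207,838.26):
Base rate for T-490 is 8.5% + $3.72/kg.
The additional-duty order on T-490 targets Junius, not Narius; it does not apply.
Duty = $207,838.26 × 8.5% + 3,162 × $3.72 = $29,428.89.
Total = $60,957.15 + $16,316.87 + $29,428.89 = $106,702.91.

$106,702.91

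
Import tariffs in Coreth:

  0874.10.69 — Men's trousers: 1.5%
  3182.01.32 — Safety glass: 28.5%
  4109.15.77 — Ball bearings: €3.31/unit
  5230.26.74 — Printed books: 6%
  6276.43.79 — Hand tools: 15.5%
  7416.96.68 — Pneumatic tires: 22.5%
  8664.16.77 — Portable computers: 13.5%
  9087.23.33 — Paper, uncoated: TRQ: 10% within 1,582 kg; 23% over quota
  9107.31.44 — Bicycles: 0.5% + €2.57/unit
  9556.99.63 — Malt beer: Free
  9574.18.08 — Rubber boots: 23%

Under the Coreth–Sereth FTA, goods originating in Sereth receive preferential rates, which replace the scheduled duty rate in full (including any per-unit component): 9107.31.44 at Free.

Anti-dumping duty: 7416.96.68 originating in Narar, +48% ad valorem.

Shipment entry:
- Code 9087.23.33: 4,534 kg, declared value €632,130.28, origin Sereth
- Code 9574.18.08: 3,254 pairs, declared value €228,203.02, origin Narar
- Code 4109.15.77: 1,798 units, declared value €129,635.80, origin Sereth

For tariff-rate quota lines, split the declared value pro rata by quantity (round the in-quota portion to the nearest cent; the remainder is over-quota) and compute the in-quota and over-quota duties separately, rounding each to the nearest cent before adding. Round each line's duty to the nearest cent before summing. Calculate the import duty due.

€175,154.91

Line 1 (9087.23.33, Sereth, 4,534 kg, €632,130.28):
Code 9087.23.33 is under a tariff-rate quota (threshold 1,582 kg). In-quota: 1,582 kg at 10%; over-quota: 2,952 kg at 23%.
Pro-rata value split: in-quota = €632,130.28 × 1,582/4,534 = €220,562.44; over-quota = €632,130.28 − €220,562.44 = €411,567.84.
In-quota duty = €220,562.44 × 10% = €22,056.24. Over-quota duty = €411,567.84 × 23% = €94,660.60.
Line duty = €22,056.24 + €94,660.60 = €116,716.84.
Line 2 (9574.18.08, Narar, 3,254 pairs, €228,203.02):
Base rate for 9574.18.08 is 23%.
Duty = €228,203.02 × 23% = €52,486.69.
Line 3 (4109.15.77, Sereth, 1,798 units, €129,635.80):
Base rate for 4109.15.77 is €3.31/unit.
Origin Sereth is the FTA partner but 4109.15.77 is not on the preference list; base rate stands.
Duty = 1,798 × €3.31 = €5,951.38.
Total = €116,716.84 + €52,486.69 + €5,951.38 = €175,154.91.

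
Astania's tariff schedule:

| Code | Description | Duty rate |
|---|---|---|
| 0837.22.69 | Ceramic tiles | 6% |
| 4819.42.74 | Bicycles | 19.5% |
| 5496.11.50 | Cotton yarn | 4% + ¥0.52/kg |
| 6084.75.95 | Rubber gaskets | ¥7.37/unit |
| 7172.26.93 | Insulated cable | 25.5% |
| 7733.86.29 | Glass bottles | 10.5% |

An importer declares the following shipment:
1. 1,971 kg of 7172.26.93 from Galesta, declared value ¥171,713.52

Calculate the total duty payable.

¥43,786.95

Line 1 (7172.26.93, Galesta, 1,971 kg, ¥171,713.52):
Base rate for 7172.26.93 is 25.5%.
Duty = ¥171,713.52 × 25.5% = ¥43,786.95.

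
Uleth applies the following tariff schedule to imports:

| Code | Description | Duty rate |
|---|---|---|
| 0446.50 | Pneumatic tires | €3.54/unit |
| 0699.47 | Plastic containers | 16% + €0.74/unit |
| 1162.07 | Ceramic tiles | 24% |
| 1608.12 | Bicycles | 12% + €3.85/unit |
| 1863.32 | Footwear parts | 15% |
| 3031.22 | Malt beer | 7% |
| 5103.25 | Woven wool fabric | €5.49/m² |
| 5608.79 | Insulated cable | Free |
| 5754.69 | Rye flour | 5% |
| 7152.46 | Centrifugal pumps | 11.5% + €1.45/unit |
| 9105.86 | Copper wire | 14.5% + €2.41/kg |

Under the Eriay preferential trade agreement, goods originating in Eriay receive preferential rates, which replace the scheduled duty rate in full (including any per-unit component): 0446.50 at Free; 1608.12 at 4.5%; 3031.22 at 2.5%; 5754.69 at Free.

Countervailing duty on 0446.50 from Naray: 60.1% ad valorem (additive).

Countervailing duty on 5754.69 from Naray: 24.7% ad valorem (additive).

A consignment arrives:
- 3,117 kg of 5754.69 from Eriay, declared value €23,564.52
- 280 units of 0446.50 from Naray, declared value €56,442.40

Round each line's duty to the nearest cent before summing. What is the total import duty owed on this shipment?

€34,913.08

Line 1 (5754.69, Eriay, 3,117 kg, €23,564.52):
Base rate for 5754.69 is 5%.
Origin Eriay qualifies under the Uleth–Eriay agreement and 5754.69 is covered: preferential rate Free applies instead.
The additional-duty order on 5754.69 targets Naray, not Eriay; it does not apply.
Duty = €23,564.52 × 0% = €0.00.
Line 2 (0446.50, Naray, 280 units, €56,442.40):
Base rate for 0446.50 is €3.54/unit.
0446.50 has an FTA preferential rate, but origin Naray is not Eriay; base rate stands.
Additional duty on 0446.50 from Naray: +60.1% ad valorem. Applied ad valorem rate = 60.1%.
Duty = €56,442.40 × 60.1% + 280 × €3.54 = €34,913.08.
Total = €0.00 + €34,913.08 = €34,913.08.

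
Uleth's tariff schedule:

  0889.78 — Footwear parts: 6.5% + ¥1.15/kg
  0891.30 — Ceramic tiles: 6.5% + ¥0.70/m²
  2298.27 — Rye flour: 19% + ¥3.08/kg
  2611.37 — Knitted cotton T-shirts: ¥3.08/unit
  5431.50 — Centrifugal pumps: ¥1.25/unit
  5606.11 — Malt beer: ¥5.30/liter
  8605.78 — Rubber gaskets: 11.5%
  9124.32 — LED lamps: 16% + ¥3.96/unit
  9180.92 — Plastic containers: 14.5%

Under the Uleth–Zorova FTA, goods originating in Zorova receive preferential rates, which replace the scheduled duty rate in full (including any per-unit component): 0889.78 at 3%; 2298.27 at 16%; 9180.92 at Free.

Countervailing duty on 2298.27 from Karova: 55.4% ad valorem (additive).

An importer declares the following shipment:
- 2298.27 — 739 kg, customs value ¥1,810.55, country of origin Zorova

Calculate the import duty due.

¥289.69

Line 1 (2298.27, Zorova, 739 kg, ¥1,810.55):
Base rate for 2298.27 is 19% + ¥3.08/kg.
Origin Zorova qualifies under the Uleth–Zorova agreement and 2298.27 is covered: preferential rate 16% applies instead.
The additional-duty order on 2298.27 targets Karova, not Zorova; it does not apply.
Duty = ¥1,810.55 × 16% = ¥289.69.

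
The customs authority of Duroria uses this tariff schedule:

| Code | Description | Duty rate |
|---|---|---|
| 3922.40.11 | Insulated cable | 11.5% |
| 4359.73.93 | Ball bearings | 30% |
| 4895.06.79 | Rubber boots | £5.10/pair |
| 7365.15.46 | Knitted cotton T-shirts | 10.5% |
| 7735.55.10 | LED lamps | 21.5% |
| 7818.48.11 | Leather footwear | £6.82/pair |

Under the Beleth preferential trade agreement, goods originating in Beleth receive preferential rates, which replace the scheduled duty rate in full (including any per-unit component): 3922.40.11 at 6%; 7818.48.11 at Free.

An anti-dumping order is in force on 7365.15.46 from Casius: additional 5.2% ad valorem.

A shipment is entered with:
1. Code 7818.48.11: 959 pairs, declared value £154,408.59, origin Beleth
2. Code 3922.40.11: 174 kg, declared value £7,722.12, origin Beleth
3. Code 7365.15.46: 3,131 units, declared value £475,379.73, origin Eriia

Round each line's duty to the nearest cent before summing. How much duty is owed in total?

Line 1 (7818.48.11, Beleth, 959 pairs, £154,408.59):
Base rate for 7818.48.11 is £6.82/pair.
Origin Beleth qualifies under the Duroria–Beleth agreement and 7818.48.11 is covered: preferential rate Free applies instead.
Duty = £154,408.59 × 0% = £0.00.
Line 2 (3922.40.11, Beleth, 174 kg, £7,722.12):
Base rate for 3922.40.11 is 11.5%.
Origin Beleth qualifies under the Duroria–Beleth agreement and 3922.40.11 is covered: preferential rate 6% applies instead.
Duty = £7,722.12 × 6% = £463.33.
Line 3 (7365.15.46, Eriia, 3,131 units, £475,379.73):
Base rate for 7365.15.46 is 10.5%.
The additional-duty order on 7365.15.46 targets Casius, not Eriia; it does not apply.
Duty = £475,379.73 × 10.5% = £49,914.87.
Total = £0.00 + £463.33 + £49,914.87 = £50,378.20.

£50,378.20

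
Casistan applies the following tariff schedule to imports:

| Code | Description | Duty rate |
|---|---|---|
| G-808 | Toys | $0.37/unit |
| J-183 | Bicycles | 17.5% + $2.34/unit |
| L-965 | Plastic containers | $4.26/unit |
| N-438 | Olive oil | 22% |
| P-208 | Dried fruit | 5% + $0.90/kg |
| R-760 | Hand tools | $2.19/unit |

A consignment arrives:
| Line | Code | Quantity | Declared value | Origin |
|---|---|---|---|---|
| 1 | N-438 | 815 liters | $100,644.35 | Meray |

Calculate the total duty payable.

$22,141.76

Line 1 (N-438, Meray, 815 liters, $100,644.35):
Base rate for N-438 is 22%.
Duty = $100,644.35 × 22% = $22,141.76.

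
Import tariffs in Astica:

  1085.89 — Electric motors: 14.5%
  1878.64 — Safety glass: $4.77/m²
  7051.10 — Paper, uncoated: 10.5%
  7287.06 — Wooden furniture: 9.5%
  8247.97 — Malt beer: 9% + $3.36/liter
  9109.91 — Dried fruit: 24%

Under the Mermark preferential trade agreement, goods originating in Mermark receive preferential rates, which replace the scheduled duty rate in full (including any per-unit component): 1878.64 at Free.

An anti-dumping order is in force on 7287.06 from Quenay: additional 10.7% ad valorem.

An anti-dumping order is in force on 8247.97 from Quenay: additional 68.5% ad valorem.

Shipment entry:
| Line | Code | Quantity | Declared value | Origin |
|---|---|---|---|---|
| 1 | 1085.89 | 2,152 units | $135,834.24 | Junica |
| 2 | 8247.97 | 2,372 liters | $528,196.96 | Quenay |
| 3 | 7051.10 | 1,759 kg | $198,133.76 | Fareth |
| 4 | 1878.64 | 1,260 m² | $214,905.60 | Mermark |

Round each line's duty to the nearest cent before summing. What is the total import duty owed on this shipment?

$457,822.56

Line 1 (1085.89, Junica, 2,152 units, $135,834.24):
Base rate for 1085.89 is 14.5%.
Duty = $135,834.24 × 14.5% = $19,695.96.
Line 2 (8247.97, Quenay, 2,372 liters, $528,196.96):
Base rate for 8247.97 is 9% + $3.36/liter.
Additional duty on 8247.97 from Quenay: +68.5%. Applied ad valorem rate: 9% + 68.5% = 77.5%.
Duty = $528,196.96 × 77.5% + 2,372 × $3.36 = $417,322.56.
Line 3 (7051.10, Fareth, 1,759 kg, $198,133.76):
Base rate for 7051.10 is 10.5%.
Duty = $198,133.76 × 10.5% = $20,804.04.
Line 4 (1878.64, Mermark, 1,260 m², $214,905.60):
Base rate for 1878.64 is $4.77/m².
Origin Mermark qualifies under the Astica–Mermark agreement and 1878.64 is covered: preferential rate Free applies instead.
Duty = $214,905.60 × 0% = $0.00.
Total = $19,695.96 + $417,322.56 + $20,804.04 + $0.00 = $457,822.56.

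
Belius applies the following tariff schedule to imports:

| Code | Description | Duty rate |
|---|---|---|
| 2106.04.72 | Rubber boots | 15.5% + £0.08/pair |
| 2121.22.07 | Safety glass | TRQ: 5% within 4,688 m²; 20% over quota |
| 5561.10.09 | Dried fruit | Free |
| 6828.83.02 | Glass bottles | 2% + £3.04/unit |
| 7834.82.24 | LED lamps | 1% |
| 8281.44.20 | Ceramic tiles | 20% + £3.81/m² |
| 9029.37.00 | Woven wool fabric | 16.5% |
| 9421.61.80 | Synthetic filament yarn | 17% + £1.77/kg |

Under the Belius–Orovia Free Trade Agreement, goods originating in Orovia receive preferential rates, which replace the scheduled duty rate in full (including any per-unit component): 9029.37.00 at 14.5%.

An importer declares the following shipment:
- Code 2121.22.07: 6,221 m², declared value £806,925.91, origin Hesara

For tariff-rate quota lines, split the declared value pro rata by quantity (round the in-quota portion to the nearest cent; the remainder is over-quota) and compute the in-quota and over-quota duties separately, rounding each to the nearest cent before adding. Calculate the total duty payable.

£70,173.11

Line 1 (2121.22.07, Hesara, 6,221 m², £806,925.91):
Code 2121.22.07 is under a tariff-rate quota (threshold 4,688 m²). In-quota: 4,688 m² at 5%; over-quota: 1,533 m² at 20%.
Pro-rata value split: in-quota = £806,925.91 × 4,688/6,221 = £608,080.48; over-quota = £806,925.91 − £608,080.48 = £198,845.43.
In-quota duty = £608,080.48 × 5% = £30,404.02. Over-quota duty = £198,845.43 × 20% = £39,769.09.
Line duty = £30,404.02 + £39,769.09 = £70,173.11.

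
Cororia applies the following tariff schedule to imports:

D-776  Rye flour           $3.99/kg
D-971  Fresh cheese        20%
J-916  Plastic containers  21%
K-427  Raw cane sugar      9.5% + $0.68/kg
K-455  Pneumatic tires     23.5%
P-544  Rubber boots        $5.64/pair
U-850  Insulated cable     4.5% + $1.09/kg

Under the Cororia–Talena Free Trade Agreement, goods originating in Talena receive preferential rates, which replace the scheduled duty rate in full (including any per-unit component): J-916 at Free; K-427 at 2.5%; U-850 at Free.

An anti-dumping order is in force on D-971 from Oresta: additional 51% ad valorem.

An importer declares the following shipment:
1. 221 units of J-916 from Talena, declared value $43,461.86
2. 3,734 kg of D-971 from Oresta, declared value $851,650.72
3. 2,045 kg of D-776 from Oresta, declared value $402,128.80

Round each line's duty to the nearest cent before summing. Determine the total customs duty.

Line 1 (J-916, Talena, 221 units, $43,461.86):
Base rate for J-916 is 21%.
Origin Talena qualifies under the Cororia–Talena agreement and J-916 is covered: preferential rate Free applies instead.
Duty = $43,461.86 × 0% = $0.00.
Line 2 (D-971, Oresta, 3,734 kg, $851,650.72):
Base rate for D-971 is 20%.
Additional duty on D-971 from Oresta: +51%. Applied ad valorem rate: 20% + 51% = 71%.
Duty = $851,650.72 × 71% = $604,672.01.
Line 3 (D-776, Oresta, 2,045 kg, $402,128.80):
Base rate for D-776 is $3.99/kg.
Duty = 2,045 × $3.99 = $8,159.55.
Total = $0.00 + $604,672.01 + $8,159.55 = $612,831.56.

$612,831.56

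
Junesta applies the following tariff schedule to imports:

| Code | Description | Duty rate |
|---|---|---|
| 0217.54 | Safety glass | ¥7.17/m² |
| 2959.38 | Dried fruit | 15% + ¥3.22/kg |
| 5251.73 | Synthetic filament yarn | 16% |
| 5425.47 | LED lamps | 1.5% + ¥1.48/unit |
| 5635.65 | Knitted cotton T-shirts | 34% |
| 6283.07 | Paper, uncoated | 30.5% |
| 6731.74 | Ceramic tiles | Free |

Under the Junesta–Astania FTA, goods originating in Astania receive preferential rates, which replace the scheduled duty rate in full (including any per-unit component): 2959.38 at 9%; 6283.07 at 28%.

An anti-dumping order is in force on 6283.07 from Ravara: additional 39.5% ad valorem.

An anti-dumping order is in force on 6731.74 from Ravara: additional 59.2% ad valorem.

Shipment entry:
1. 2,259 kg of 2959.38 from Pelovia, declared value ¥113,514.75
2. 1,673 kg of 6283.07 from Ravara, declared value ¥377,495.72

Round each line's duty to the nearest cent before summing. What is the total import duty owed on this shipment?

¥288,548.19

Line 1 (2959.38, Pelovia, 2,259 kg, ¥113,514.75):
Base rate for 2959.38 is 15% + ¥3.22/kg.
2959.38 has an FTA preferential rate, but origin Pelovia is not Astania; base rate stands.
Duty = ¥113,514.75 × 15% + 2,259 × ¥3.22 = ¥24,301.19.
Line 2 (6283.07, Ravara, 1,673 kg, ¥377,495.72):
Base rate for 6283.07 is 30.5%.
6283.07 has an FTA preferential rate, but origin Ravara is not Astania; base rate stands.
Additional duty on 6283.07 from Ravara: +39.5%. Applied ad valorem rate: 30.5% + 39.5% = 70%.
Duty = ¥377,495.72 × 70% = ¥264,247.00.
Total = ¥24,301.19 + ¥264,247.00 = ¥288,548.19.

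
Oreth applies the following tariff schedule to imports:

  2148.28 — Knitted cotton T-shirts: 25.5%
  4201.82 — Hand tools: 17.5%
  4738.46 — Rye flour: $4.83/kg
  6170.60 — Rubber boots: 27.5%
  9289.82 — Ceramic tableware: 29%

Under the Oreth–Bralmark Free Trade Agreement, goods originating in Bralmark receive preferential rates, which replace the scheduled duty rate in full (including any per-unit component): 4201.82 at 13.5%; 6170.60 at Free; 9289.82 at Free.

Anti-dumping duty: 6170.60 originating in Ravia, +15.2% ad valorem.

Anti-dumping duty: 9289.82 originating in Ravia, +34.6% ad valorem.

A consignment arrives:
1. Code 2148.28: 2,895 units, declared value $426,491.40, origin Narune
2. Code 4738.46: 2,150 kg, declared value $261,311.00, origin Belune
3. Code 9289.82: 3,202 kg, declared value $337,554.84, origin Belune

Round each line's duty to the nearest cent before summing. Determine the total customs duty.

Line 1 (2148.28, Narune, 2,895 units, $426,491.40):
Base rate for 2148.28 is 25.5%.
Duty = $426,491.40 × 25.5% = $108,755.31.
Line 2 (4738.46, Belune, 2,150 kg, $261,311.00):
Base rate for 4738.46 is $4.83/kg.
Duty = 2,150 × $4.83 = $10,384.50.
Line 3 (9289.82, Belune, 3,202 kg, $337,554.84):
Base rate for 9289.82 is 29%.
9289.82 has an FTA preferential rate, but origin Belune is not Bralmark; base rate stands.
The additional-duty order on 9289.82 targets Ravia, not Belune; it does not apply.
Duty = $337,554.84 × 29% = $97,890.90.
Total = $108,755.31 + $10,384.50 + $97,890.90 = $217,030.71.

$217,030.71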